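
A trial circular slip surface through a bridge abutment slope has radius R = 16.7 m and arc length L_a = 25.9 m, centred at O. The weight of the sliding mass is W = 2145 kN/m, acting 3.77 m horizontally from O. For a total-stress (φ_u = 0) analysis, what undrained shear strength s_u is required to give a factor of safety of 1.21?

FS = s_u·L_a·R / (W·d), so s_u = FS·W·d / (L_a·R).
s_u = 1.21·2145·3.77 / (25.90·16.7) = 9784.8 / 432.53 = 22.62 kPa

s_u = 22.6 kPa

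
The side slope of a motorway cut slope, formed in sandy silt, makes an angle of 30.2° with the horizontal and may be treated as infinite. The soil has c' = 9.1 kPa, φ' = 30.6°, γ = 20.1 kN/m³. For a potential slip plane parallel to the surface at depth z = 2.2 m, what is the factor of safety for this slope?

FS = 1.49

For an infinite slope with a slip plane parallel to the surface (no pore pressure): FS = [c' + γz cos²β tanφ'] / [γz sinβ cosβ].
γz = 20.1·2.2 = 44.22 kN/m²
Numerator = 9.1 + 44.22·cos²30.2°·tan30.6° = 9.1 + 44.22·0.7470·0.5914 = 28.635 kPa
Denominator = 44.22·sin30.2°·cos30.2° = 44.22·0.5030·0.8643 = 19.225 kPa
FS = 28.635 / 19.225 = 1.489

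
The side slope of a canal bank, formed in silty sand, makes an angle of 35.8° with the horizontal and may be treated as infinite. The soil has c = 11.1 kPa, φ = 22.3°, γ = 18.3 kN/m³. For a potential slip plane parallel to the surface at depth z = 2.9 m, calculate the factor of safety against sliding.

FS = 1.01

For an infinite slope with a slip plane parallel to the surface (no pore pressure): FS = [c + γz cos²β tanφ] / [γz sinβ cosβ].
γz = 18.3·2.9 = 53.07 kN/m²
Numerator = 11.1 + 53.07·cos²35.8°·tan22.3° = 11.1 + 53.07·0.6578·0.4101 = 25.418 kPa
Denominator = 53.07·sin35.8°·cos35.8° = 53.07·0.5850·0.8111 = 25.178 kPa
FS = 25.418 / 25.178 = 1.010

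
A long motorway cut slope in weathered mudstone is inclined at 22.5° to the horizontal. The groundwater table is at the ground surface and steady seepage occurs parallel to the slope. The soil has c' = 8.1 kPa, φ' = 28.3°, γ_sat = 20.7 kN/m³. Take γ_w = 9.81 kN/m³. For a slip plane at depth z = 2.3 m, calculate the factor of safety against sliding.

With seepage parallel to the slope and the water table at the surface, the effective normal stress on the slip plane uses the buoyant unit weight γ' = γ_sat − γ_w while the driving shear stress uses γ_sat:
FS = [c' + γ' z cos²β tanφ'] / [γ_sat z sinβ cosβ]
γ' = 20.7 − 9.81 = 10.89 kN/m³
Numerator = 8.1 + 10.89·2.3·cos²22.5°·tan28.3° = 8.1 + 10.89·2.3·0.8536·0.5384 = 19.611 kPa
Denominator = 20.7·2.3·sin22.5°·cos22.5° = 20.7·2.3·0.3827·0.9239 = 16.833 kPa
FS = 19.611 / 16.833 = 1.165

FS = 1.17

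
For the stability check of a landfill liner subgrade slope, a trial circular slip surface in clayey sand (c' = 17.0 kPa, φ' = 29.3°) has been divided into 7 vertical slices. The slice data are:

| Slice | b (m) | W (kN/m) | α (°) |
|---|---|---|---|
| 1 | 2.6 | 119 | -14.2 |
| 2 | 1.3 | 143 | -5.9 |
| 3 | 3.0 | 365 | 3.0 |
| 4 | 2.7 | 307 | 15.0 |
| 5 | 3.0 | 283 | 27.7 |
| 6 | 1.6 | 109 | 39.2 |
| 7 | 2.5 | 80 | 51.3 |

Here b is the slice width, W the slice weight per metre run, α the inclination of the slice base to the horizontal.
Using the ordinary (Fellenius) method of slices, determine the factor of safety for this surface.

FS = 3.33

Ordinary method of slices: FS = Σ[c'·Δl_i + (W_i cosα_i)·tanφ'] / Σ W_i sinα_i, with Δl_i = b_i / cosα_i.
Slice 1: Δl = 2.6/cos(-14.2°) = 2.682 m; N'_1 = 119·cos(-14.2°) = 115.4; c'Δl = 45.59; W sinα = -29.2
Slice 2: Δl = 1.3/cos(-5.9°) = 1.307 m; N'_2 = 143·cos(-5.9°) = 142.2; c'Δl = 22.22; W sinα = -14.7
Slice 3: Δl = 3.0/cos3.0° = 3.004 m; N'_3 = 365·cos3.0° = 364.5; c'Δl = 51.07; W sinα = 19.1
Slice 4: Δl = 2.7/cos15.0° = 2.795 m; N'_4 = 307·cos15.0° = 296.5; c'Δl = 47.52; W sinα = 79.5
Slice 5: Δl = 3.0/cos27.7° = 3.388 m; N'_5 = 283·cos27.7° = 250.6; c'Δl = 57.60; W sinα = 131.6
Slice 6: Δl = 1.6/cos39.2° = 2.065 m; N'_6 = 109·cos39.2° = 84.5; c'Δl = 35.10; W sinα = 68.9
Slice 7: Δl = 2.5/cos51.3° = 3.998 m; N'_7 = 80·cos51.3° = 50.0; c'Δl = 67.97; W sinα = 62.4
Σc'Δl = 327.1 kN/m; ΣN' = 1303.7 kN/m; ΣW sinα = 317.5 kN/m
Resisting = 327.1 + 1303.7·tan29.3° = 327.1 + 731.6 = 1058.7 kN/m
FS = 1058.7 / 317.5 = 3.334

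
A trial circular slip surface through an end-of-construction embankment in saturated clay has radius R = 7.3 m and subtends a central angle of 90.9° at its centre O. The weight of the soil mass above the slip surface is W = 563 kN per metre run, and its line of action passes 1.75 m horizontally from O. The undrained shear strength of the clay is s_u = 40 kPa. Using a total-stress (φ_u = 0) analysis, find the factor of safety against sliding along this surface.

FS = 3.43

Taking moments about the centre O, the resisting moment is provided by the undrained shear strength acting along the arc:
Arc length L_a = R·θ = 7.3·(90.9°·π/180) = 7.3·1.5865 = 11.58 m
M_R = s_u·L_a·R = 40·11.58·7.3 = 3381.8 kN·m/m
M_D = W·d = 563·1.75 = 985.2 kN·m/m
FS = M_R / M_D = 3381.8 / 985.2 = 3.432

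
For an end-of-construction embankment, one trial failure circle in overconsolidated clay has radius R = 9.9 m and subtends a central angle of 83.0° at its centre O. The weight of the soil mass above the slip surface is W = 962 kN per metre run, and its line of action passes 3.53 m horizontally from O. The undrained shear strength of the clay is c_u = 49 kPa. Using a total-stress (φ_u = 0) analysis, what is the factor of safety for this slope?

Taking moments about the centre O, the resisting moment is provided by the undrained shear strength acting along the arc:
Arc length L_a = R·θ = 9.9·(83.0°·π/180) = 9.9·1.4486 = 14.34 m
M_R = c_u·L_a·R = 49·14.34·9.9 = 6957.0 kN·m/m
M_D = W·d = 962·3.53 = 3395.9 kN·m/m
FS = M_R / M_D = 6957.0 / 3395.9 = 2.049

FS = 2.05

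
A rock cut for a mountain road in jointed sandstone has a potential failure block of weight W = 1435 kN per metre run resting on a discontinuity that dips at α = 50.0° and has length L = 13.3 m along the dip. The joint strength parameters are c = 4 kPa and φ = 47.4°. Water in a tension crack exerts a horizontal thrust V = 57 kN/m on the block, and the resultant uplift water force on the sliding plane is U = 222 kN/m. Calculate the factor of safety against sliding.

FS = 0.68

Resolving the block weight along and normal to the plane and applying the Mohr–Coulomb strength on the joint:
N' = W cosα − U − V sinα = 1435·cos50.0° − 222 − 57·sin50.0° = 656.7 kN/m
Driving force T = W sinα + V cosα = 1435·sin50.0° + 57·cos50.0° = 1135.9 kN/m
Resisting force R = c·L + N'·tanφ = 4·13.3 + 656.7·tan47.4° = 53.2 + 714.2 = 767.4 kN/m
FS = R / T = 767.4 / 1135.9 = 0.676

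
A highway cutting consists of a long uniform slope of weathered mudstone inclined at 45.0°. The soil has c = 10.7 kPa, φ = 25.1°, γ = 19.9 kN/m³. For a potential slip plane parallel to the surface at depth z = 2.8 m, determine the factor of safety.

For an infinite slope with a slip plane parallel to the surface (no pore pressure): FS = [c + γz cos²β tanφ] / [γz sinβ cosβ].
γz = 19.9·2.8 = 55.72 kN/m²
Numerator = 10.7 + 55.72·cos²45.0°·tan25.1° = 10.7 + 55.72·0.5000·0.4684 = 23.751 kPa
Denominator = 55.72·sin45.0°·cos45.0° = 55.72·0.7071·0.7071 = 27.860 kPa
FS = 23.751 / 27.860 = 0.852

FS = 0.85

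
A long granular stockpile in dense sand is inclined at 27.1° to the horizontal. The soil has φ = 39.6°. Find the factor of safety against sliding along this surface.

For a dry cohesionless infinite slope the factor of safety is FS = tanφ / tanβ.
FS = tan39.6° / tan27.1° = 0.8273 / 0.5117 = 1.617

FS = 1.62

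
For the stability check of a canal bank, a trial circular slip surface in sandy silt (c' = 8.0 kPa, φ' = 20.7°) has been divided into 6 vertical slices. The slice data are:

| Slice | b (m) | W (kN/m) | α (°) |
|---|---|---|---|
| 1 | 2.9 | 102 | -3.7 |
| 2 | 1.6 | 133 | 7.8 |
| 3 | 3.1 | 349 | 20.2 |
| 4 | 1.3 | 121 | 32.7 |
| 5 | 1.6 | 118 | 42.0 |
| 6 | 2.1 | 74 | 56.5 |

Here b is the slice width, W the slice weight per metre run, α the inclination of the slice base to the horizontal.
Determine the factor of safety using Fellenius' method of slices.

FS = 1.25

Ordinary method of slices: FS = Σ[c'·Δl_i + (W_i cosα_i)·tanφ'] / Σ W_i sinα_i, with Δl_i = b_i / cosα_i.
Slice 1: Δl = 2.9/cos(-3.7°) = 2.906 m; N'_1 = 102·cos(-3.7°) = 101.8; c'Δl = 23.25; W sinα = -6.6
Slice 2: Δl = 1.6/cos7.8° = 1.615 m; N'_2 = 133·cos7.8° = 131.8; c'Δl = 12.92; W sinα = 18.1
Slice 3: Δl = 3.1/cos20.2° = 3.303 m; N'_3 = 349·cos20.2° = 327.5; c'Δl = 26.43; W sinα = 120.5
Slice 4: Δl = 1.3/cos32.7° = 1.545 m; N'_4 = 121·cos32.7° = 101.8; c'Δl = 12.36; W sinα = 65.4
Slice 5: Δl = 1.6/cos42.0° = 2.153 m; N'_5 = 118·cos42.0° = 87.7; c'Δl = 17.22; W sinα = 79.0
Slice 6: Δl = 2.1/cos56.5° = 3.805 m; N'_6 = 74·cos56.5° = 40.8; c'Δl = 30.44; W sinα = 61.7
Σc'Δl = 122.6 kN/m; ΣN' = 791.4 kN/m; ΣW sinα = 338.0 kN/m
Resisting = 122.6 + 791.4·tan20.7° = 122.6 + 299.1 = 421.7 kN/m
FS = 421.7 / 338.0 = 1.248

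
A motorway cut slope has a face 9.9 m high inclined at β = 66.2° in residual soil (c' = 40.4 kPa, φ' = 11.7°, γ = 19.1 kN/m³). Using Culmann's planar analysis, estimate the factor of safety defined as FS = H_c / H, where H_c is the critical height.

FS = 1.83

H_c = (4c'/γ) · sinβ cosφ' / [1 − cos(β − φ')]
    = (4·40.4/19.1) · sin66.2°·cos11.7° / [1 − cos54.5°]
    = 8.461 · 0.8959 / 0.4193 = 18.08 m
FS = H_c / H = 18.08 / 9.9 = 1.826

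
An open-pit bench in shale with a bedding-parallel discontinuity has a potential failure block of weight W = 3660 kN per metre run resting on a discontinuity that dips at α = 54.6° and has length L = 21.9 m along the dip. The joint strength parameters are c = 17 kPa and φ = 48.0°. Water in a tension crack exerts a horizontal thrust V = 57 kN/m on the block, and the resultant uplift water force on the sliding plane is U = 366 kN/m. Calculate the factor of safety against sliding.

Resolving the block weight along and normal to the plane and applying the Mohr–Coulomb strength on the joint:
N' = W cosα − U − V sinα = 3660·cos54.6° − 366 − 57·sin54.6° = 1707.7 kN/m
Driving force T = W sinα + V cosα = 3660·sin54.6° + 57·cos54.6° = 3016.4 kN/m
Resisting force R = c·L + N'·tanφ = 17·21.9 + 1707.7·tan48.0° = 372.3 + 1896.6 = 2268.9 kN/m
FS = R / T = 2268.9 / 3016.4 = 0.752

FS = 0.75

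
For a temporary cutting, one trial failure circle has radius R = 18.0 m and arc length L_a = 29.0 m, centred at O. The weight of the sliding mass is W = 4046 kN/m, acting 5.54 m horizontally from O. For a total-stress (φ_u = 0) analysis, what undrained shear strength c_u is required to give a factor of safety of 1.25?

c_u = 53.7 kPa

FS = c_u·L_a·R / (W·d), so c_u = FS·W·d / (L_a·R).
c_u = 1.25·4046·5.54 / (29.00·18.0) = 28018.5 / 522.00 = 53.68 kPa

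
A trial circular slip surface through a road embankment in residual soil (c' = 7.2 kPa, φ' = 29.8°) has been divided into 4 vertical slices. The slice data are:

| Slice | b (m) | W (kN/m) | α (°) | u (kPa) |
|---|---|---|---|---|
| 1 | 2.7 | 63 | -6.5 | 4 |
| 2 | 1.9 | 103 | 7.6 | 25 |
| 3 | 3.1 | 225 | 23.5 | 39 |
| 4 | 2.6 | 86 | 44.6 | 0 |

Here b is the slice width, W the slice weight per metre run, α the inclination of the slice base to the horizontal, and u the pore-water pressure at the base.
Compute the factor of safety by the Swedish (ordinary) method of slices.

Ordinary method of slices: FS = Σ[c'·Δl_i + (W_i cosα_i − u_i·Δl_i)·tanφ'] / Σ W_i sinα_i, with Δl_i = b_i / cosα_i.
Slice 1: Δl = 2.7/cos(-6.5°) = 2.717 m; N'_1 = 63·cos(-6.5°) − 4·2.717 = 51.7; c'Δl = 19.57; W sinα = -7.1
Slice 2: Δl = 1.9/cos7.6° = 1.917 m; N'_2 = 103·cos7.6° − 25·1.917 = 54.2; c'Δl = 13.80; W sinα = 13.6
Slice 3: Δl = 3.1/cos23.5° = 3.380 m; N'_3 = 225·cos23.5° − 39·3.380 = 74.5; c'Δl = 24.34; W sinα = 89.7
Slice 4: Δl = 2.6/cos44.6° = 3.652 m; N'_4 = 86·cos44.6° − 0·3.652 = 61.2; c'Δl = 26.29; W sinα = 60.4
Σc'Δl = 84.0 kN/m; ΣN' = 241.6 kN/m; ΣW sinα = 156.6 kN/m
Resisting = 84.0 + 241.6·tan29.8° = 84.0 + 138.4 = 222.4 kN/m
FS = 222.4 / 156.6 = 1.420

FS = 1.42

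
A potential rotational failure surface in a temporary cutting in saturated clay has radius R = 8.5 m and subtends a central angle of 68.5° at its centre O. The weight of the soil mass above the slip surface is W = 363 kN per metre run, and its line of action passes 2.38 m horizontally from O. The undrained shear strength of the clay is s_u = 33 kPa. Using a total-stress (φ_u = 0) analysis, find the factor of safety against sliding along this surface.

FS = 3.30

Taking moments about the centre O, the resisting moment is provided by the undrained shear strength acting along the arc:
Arc length L_a = R·θ = 8.5·(68.5°·π/180) = 8.5·1.1956 = 10.16 m
M_R = s_u·L_a·R = 33·10.16·8.5 = 2850.5 kN·m/m
M_D = W·d = 363·2.38 = 863.9 kN·m/m
FS = M_R / M_D = 2850.5 / 863.9 = 3.299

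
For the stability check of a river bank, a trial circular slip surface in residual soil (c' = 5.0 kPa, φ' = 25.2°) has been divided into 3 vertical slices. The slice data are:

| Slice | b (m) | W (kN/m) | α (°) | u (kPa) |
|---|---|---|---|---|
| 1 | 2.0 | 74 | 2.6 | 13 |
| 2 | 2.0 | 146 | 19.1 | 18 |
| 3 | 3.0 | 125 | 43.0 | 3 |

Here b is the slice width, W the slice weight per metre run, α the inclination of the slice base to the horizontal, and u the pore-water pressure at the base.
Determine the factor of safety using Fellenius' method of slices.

FS = 1.08

Ordinary method of slices: FS = Σ[c'·Δl_i + (W_i cosα_i − u_i·Δl_i)·tanφ'] / Σ W_i sinα_i, with Δl_i = b_i / cosα_i.
Slice 1: Δl = 2.0/cos2.6° = 2.002 m; N'_1 = 74·cos2.6° − 13·2.002 = 47.9; c'Δl = 10.01; W sinα = 3.4
Slice 2: Δl = 2.0/cos19.1° = 2.117 m; N'_2 = 146·cos19.1° − 18·2.117 = 99.9; c'Δl = 10.58; W sinα = 47.8
Slice 3: Δl = 3.0/cos43.0° = 4.102 m; N'_3 = 125·cos43.0° − 3·4.102 = 79.1; c'Δl = 20.51; W sinα = 85.2
Σc'Δl = 41.1 kN/m; ΣN' = 226.9 kN/m; ΣW sinα = 136.4 kN/m
Resisting = 41.1 + 226.9·tan25.2° = 41.1 + 106.8 = 147.9 kN/m
FS = 147.9 / 136.4 = 1.084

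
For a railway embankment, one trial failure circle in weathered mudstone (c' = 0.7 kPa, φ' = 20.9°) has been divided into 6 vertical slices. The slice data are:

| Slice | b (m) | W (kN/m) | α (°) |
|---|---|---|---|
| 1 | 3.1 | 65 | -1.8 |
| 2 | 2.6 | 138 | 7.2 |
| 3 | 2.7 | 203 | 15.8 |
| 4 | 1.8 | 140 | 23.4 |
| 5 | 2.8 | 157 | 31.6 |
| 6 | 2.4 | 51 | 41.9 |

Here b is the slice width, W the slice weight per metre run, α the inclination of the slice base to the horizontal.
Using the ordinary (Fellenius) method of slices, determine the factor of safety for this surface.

Ordinary method of slices: FS = Σ[c'·Δl_i + (W_i cosα_i)·tanφ'] / Σ W_i sinα_i, with Δl_i = b_i / cosα_i.
Slice 1: Δl = 3.1/cos(-1.8°) = 3.102 m; N'_1 = 65·cos(-1.8°) = 65.0; c'Δl = 2.17; W sinα = -2.0
Slice 2: Δl = 2.6/cos7.2° = 2.621 m; N'_2 = 138·cos7.2° = 136.9; c'Δl = 1.83; W sinα = 17.3
Slice 3: Δl = 2.7/cos15.8° = 2.806 m; N'_3 = 203·cos15.8° = 195.3; c'Δl = 1.96; W sinα = 55.3
Slice 4: Δl = 1.8/cos23.4° = 1.961 m; N'_4 = 140·cos23.4° = 128.5; c'Δl = 1.37; W sinα = 55.6
Slice 5: Δl = 2.8/cos31.6° = 3.287 m; N'_5 = 157·cos31.6° = 133.7; c'Δl = 2.30; W sinα = 82.3
Slice 6: Δl = 2.4/cos41.9° = 3.224 m; N'_6 = 51·cos41.9° = 38.0; c'Δl = 2.26; W sinα = 34.1
Σc'Δl = 11.9 kN/m; ΣN' = 697.4 kN/m; ΣW sinα = 242.5 kN/m
Resisting = 11.9 + 697.4·tan20.9° = 11.9 + 266.3 = 278.2 kN/m
FS = 278.2 / 242.5 = 1.147

FS = 1.15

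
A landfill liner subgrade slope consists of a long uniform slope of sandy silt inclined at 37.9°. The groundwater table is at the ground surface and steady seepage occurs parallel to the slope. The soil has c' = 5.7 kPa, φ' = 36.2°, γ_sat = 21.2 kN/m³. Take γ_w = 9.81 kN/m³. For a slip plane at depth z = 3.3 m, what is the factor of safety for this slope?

FS = 0.67

With seepage parallel to the slope and the water table at the surface, the effective normal stress on the slip plane uses the buoyant unit weight γ' = γ_sat − γ_w while the driving shear stress uses γ_sat:
FS = [c' + γ' z cos²β tanφ'] / [γ_sat z sinβ cosβ]
γ' = 21.2 − 9.81 = 11.39 kN/m³
Numerator = 5.7 + 11.39·3.3·cos²37.9°·tan36.2° = 5.7 + 11.39·3.3·0.6227·0.7319 = 22.829 kPa
Denominator = 21.2·3.3·sin37.9°·cos37.9° = 21.2·3.3·0.6143·0.7891 = 33.911 kPa
FS = 22.829 / 33.911 = 0.673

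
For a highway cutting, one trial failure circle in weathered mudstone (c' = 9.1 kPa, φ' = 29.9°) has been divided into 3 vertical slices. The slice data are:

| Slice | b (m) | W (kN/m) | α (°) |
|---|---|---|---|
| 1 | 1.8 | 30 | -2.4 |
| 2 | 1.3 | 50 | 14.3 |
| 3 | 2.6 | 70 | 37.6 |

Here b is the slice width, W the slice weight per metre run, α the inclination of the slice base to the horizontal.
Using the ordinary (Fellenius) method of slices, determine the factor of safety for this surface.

FS = 2.52

Ordinary method of slices: FS = Σ[c'·Δl_i + (W_i cosα_i)·tanφ'] / Σ W_i sinα_i, with Δl_i = b_i / cosα_i.
Slice 1: Δl = 1.8/cos(-2.4°) = 1.802 m; N'_1 = 30·cos(-2.4°) = 30.0; c'Δl = 16.39; W sinα = -1.3
Slice 2: Δl = 1.3/cos14.3° = 1.342 m; N'_2 = 50·cos14.3° = 48.5; c'Δl = 12.21; W sinα = 12.3
Slice 3: Δl = 2.6/cos37.6° = 3.282 m; N'_3 = 70·cos37.6° = 55.5; c'Δl = 29.86; W sinα = 42.7
Σc'Δl = 58.5 kN/m; ΣN' = 133.9 kN/m; ΣW sinα = 53.8 kN/m
Resisting = 58.5 + 133.9·tan29.9° = 58.5 + 77.0 = 135.5 kN/m
FS = 135.5 / 53.8 = 2.518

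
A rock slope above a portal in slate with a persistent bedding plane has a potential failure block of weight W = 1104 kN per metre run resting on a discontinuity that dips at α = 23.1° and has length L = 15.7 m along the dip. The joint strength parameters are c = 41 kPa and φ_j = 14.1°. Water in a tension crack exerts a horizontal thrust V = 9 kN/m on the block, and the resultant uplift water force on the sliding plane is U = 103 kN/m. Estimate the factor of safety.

FS = 1.98

Resolving the block weight along and normal to the plane and applying the Mohr–Coulomb strength on the joint:
N' = W cosα − U − V sinα = 1104·cos23.1° − 103 − 9·sin23.1° = 909.0 kN/m
Driving force T = W sinα + V cosα = 1104·sin23.1° + 9·cos23.1° = 441.4 kN/m
Resisting force R = c·L + N'·tanφ_j = 41·15.7 + 909.0·tan14.1° = 643.7 + 228.3 = 872.0 kN/m
FS = R / T = 872.0 / 441.4 = 1.975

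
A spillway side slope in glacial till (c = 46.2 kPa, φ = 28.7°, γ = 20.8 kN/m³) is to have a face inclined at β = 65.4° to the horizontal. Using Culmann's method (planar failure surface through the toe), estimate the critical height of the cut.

Culmann's analysis gives the critical failure plane at α_cr = (β + φ)/2 = (65.4 + 28.7)/2 = 47.1°, and the critical height
H_c = (4c/γ) · sinβ cosφ / [1 − cos(β − φ)]
    = (4·46.2/20.8) · sin65.4°·cos28.7° / [1 − cos(36.7°)]
    = 8.885 · 0.9092·0.8771 / [1 − 0.8018]
    = 8.885 · 0.7975 / 0.1982
    = 35.75 m

H_c = 35.75 m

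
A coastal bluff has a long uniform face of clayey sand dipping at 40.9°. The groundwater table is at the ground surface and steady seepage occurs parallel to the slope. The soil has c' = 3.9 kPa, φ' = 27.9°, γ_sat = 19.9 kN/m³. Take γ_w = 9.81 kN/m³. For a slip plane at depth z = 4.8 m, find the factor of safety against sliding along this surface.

FS = 0.39

With seepage parallel to the slope and the water table at the surface, the effective normal stress on the slip plane uses the buoyant unit weight γ' = γ_sat − γ_w while the driving shear stress uses γ_sat:
FS = [c' + γ' z cos²β tanφ'] / [γ_sat z sinβ cosβ]
γ' = 19.9 − 9.81 = 10.09 kN/m³
Numerator = 3.9 + 10.09·4.8·cos²40.9°·tan27.9° = 3.9 + 10.09·4.8·0.5713·0.5295 = 18.550 kPa
Denominator = 19.9·4.8·sin40.9°·cos40.9° = 19.9·4.8·0.6547·0.7559 = 47.272 kPa
FS = 18.550 / 47.272 = 0.392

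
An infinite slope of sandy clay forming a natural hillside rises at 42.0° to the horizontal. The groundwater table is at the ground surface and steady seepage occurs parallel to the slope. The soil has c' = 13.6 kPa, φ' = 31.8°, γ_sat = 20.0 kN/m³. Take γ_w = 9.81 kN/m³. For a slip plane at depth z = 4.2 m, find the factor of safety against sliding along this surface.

With seepage parallel to the slope and the water table at the surface, the effective normal stress on the slip plane uses the buoyant unit weight γ' = γ_sat − γ_w while the driving shear stress uses γ_sat:
FS = [c' + γ' z cos²β tanφ'] / [γ_sat z sinβ cosβ]
γ' = 20.0 − 9.81 = 10.19 kN/m³
Numerator = 13.6 + 10.19·4.2·cos²42.0°·tan31.8° = 13.6 + 10.19·4.2·0.5523·0.6200 = 28.255 kPa
Denominator = 20.0·4.2·sin42.0°·cos42.0° = 20.0·4.2·0.6691·0.7431 = 41.770 kPa
FS = 28.255 / 41.770 = 0.676

FS = 0.68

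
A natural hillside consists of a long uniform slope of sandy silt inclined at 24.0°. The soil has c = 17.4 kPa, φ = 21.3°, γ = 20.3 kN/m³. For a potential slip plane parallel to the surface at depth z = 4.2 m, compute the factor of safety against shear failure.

FS = 1.42

For an infinite slope with a slip plane parallel to the surface (no pore pressure): FS = [c + γz cos²β tanφ] / [γz sinβ cosβ].
γz = 20.3·4.2 = 85.26 kN/m²
Numerator = 17.4 + 85.26·cos²24.0°·tan21.3° = 17.4 + 85.26·0.8346·0.3899 = 45.142 kPa
Denominator = 85.26·sin24.0°·cos24.0° = 85.26·0.4067·0.9135 = 31.680 kPa
FS = 45.142 / 31.680 = 1.425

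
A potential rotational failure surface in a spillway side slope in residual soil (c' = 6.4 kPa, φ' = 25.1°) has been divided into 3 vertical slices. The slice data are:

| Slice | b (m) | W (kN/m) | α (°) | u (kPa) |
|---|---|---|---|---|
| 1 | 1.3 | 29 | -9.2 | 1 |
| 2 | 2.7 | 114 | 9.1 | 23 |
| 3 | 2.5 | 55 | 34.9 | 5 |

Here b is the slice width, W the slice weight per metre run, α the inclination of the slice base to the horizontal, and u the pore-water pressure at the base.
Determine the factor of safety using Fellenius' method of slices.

Ordinary method of slices: FS = Σ[c'·Δl_i + (W_i cosα_i − u_i·Δl_i)·tanφ'] / Σ W_i sinα_i, with Δl_i = b_i / cosα_i.
Slice 1: Δl = 1.3/cos(-9.2°) = 1.317 m; N'_1 = 29·cos(-9.2°) − 1·1.317 = 27.3; c'Δl = 8.43; W sinα = -4.6
Slice 2: Δl = 2.7/cos9.1° = 2.734 m; N'_2 = 114·cos9.1° − 23·2.734 = 49.7; c'Δl = 17.50; W sinα = 18.0
Slice 3: Δl = 2.5/cos34.9° = 3.048 m; N'_3 = 55·cos34.9° − 5·3.048 = 29.9; c'Δl = 19.51; W sinα = 31.5
Σc'Δl = 45.4 kN/m; ΣN' = 106.9 kN/m; ΣW sinα = 44.9 kN/m
Resisting = 45.4 + 106.9·tan25.1° = 45.4 + 50.1 = 95.5 kN/m
FS = 95.5 / 44.9 = 2.129

FS = 2.13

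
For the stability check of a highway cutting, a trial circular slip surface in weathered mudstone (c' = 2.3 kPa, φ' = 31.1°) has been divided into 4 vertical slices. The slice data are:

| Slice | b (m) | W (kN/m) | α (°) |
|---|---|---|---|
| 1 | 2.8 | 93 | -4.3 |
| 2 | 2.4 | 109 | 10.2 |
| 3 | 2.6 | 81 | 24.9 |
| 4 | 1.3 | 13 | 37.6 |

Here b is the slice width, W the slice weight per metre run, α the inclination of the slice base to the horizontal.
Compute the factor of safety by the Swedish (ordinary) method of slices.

FS = 3.56

Ordinary method of slices: FS = Σ[c'·Δl_i + (W_i cosα_i)·tanφ'] / Σ W_i sinα_i, with Δl_i = b_i / cosα_i.
Slice 1: Δl = 2.8/cos(-4.3°) = 2.808 m; N'_1 = 93·cos(-4.3°) = 92.7; c'Δl = 6.46; W sinα = -7.0
Slice 2: Δl = 2.4/cos10.2° = 2.439 m; N'_2 = 109·cos10.2° = 107.3; c'Δl = 5.61; W sinα = 19.3
Slice 3: Δl = 2.6/cos24.9° = 2.866 m; N'_3 = 81·cos24.9° = 73.5; c'Δl = 6.59; W sinα = 34.1
Slice 4: Δl = 1.3/cos37.6° = 1.641 m; N'_4 = 13·cos37.6° = 10.3; c'Δl = 3.77; W sinα = 7.9
Σc'Δl = 22.4 kN/m; ΣN' = 283.8 kN/m; ΣW sinα = 54.4 kN/m
Resisting = 22.4 + 283.8·tan31.1° = 22.4 + 171.2 = 193.6 kN/m
FS = 193.6 / 54.4 = 3.562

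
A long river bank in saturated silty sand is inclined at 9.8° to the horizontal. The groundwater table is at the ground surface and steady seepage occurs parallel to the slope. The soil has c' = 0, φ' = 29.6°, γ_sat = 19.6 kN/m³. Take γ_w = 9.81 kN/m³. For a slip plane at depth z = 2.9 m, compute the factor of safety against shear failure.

With seepage parallel to the slope and the water table at the surface, the effective normal stress on the slip plane uses the buoyant unit weight γ' = γ_sat − γ_w while the driving shear stress uses γ_sat:
FS = [c' + γ' z cos²β tanφ'] / [γ_sat z sinβ cosβ]
(For c' = 0 this reduces to FS = (γ'/γ_sat)·tanφ'/tanβ.)
γ' = 19.6 − 9.81 = 9.79 kN/m³
Numerator = 0.0 + 9.79·2.9·cos²9.8°·tan29.6° = 0.0 + 9.79·2.9·0.9710·0.5681 = 15.661 kPa
Denominator = 19.6·2.9·sin9.8°·cos9.8° = 19.6·2.9·0.1702·0.9854 = 9.534 kPa
FS = 15.661 / 9.534 = 1.643

FS = 1.64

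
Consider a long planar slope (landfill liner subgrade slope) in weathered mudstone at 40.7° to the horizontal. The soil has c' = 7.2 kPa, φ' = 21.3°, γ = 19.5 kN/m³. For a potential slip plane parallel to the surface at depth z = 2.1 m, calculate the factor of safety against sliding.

For an infinite slope with a slip plane parallel to the surface (no pore pressure): FS = [c' + γz cos²β tanφ'] / [γz sinβ cosβ].
γz = 19.5·2.1 = 40.95 kN/m²
Numerator = 7.2 + 40.95·cos²40.7°·tan21.3° = 7.2 + 40.95·0.5748·0.3899 = 16.377 kPa
Denominator = 40.95·sin40.7°·cos40.7° = 40.95·0.6521·0.7581 = 20.245 kPa
FS = 16.377 / 20.245 = 0.809

FS = 0.81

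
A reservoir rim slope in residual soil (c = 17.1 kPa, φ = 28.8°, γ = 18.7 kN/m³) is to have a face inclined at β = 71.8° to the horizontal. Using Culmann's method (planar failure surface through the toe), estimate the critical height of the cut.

H_c = 11.33 m

Culmann's analysis gives the critical failure plane at α_cr = (β + φ)/2 = (71.8 + 28.8)/2 = 50.3°, and the critical height
H_c = (4c/γ) · sinβ cosφ / [1 − cos(β − φ)]
    = (4·17.1/18.7) · sin71.8°·cos28.8° / [1 − cos(43.0°)]
    = 3.658 · 0.9500·0.8763 / [1 − 0.7314]
    = 3.658 · 0.8325 / 0.2686
    = 11.33 m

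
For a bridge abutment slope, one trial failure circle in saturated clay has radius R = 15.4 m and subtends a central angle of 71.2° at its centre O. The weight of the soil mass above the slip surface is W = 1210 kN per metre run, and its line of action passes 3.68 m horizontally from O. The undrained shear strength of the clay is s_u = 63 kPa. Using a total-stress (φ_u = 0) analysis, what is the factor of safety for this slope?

FS = 4.17

Taking moments about the centre O, the resisting moment is provided by the undrained shear strength acting along the arc:
Arc length L_a = R·θ = 15.4·(71.2°·π/180) = 15.4·1.2427 = 19.14 m
M_R = s_u·L_a·R = 63·19.14·15.4 = 18566.9 kN·m/m
M_D = W·d = 1210·3.68 = 4452.8 kN·m/m
FS = M_R / M_D = 18566.9 / 4452.8 = 4.170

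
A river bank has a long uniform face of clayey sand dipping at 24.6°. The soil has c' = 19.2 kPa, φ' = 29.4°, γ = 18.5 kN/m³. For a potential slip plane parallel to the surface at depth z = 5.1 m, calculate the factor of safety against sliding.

FS = 1.77

For an infinite slope with a slip plane parallel to the surface (no pore pressure): FS = [c' + γz cos²β tanφ'] / [γz sinβ cosβ].
γz = 18.5·5.1 = 94.35 kN/m²
Numerator = 19.2 + 94.35·cos²24.6°·tan29.4° = 19.2 + 94.35·0.8267·0.5635 = 63.151 kPa
Denominator = 94.35·sin24.6°·cos24.6° = 94.35·0.4163·0.9092 = 35.711 kPa
FS = 63.151 / 35.711 = 1.768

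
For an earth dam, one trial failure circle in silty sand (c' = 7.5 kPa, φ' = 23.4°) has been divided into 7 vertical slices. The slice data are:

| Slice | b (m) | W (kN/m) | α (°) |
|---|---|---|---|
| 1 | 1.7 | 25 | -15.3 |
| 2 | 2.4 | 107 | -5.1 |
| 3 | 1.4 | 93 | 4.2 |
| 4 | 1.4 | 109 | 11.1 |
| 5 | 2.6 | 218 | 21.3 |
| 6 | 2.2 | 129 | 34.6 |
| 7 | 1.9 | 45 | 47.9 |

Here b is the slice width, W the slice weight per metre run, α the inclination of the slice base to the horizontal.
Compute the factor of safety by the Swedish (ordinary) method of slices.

FS = 2.05

Ordinary method of slices: FS = Σ[c'·Δl_i + (W_i cosα_i)·tanφ'] / Σ W_i sinα_i, with Δl_i = b_i / cosα_i.
Slice 1: Δl = 1.7/cos(-15.3°) = 1.762 m; N'_1 = 25·cos(-15.3°) = 24.1; c'Δl = 13.22; W sinα = -6.6
Slice 2: Δl = 2.4/cos(-5.1°) = 2.410 m; N'_2 = 107·cos(-5.1°) = 106.6; c'Δl = 18.07; W sinα = -9.5
Slice 3: Δl = 1.4/cos4.2° = 1.404 m; N'_3 = 93·cos4.2° = 92.8; c'Δl = 10.53; W sinα = 6.8
Slice 4: Δl = 1.4/cos11.1° = 1.427 m; N'_4 = 109·cos11.1° = 107.0; c'Δl = 10.70; W sinα = 21.0
Slice 5: Δl = 2.6/cos21.3° = 2.791 m; N'_5 = 218·cos21.3° = 203.1; c'Δl = 20.93; W sinα = 79.2
Slice 6: Δl = 2.2/cos34.6° = 2.673 m; N'_6 = 129·cos34.6° = 106.2; c'Δl = 20.05; W sinα = 73.3
Slice 7: Δl = 1.9/cos47.9° = 2.834 m; N'_7 = 45·cos47.9° = 30.2; c'Δl = 21.26; W sinα = 33.4
Σc'Δl = 114.7 kN/m; ΣN' = 669.9 kN/m; ΣW sinα = 197.5 kN/m
Resisting = 114.7 + 669.9·tan23.4° = 114.7 + 289.9 = 404.6 kN/m
FS = 404.6 / 197.5 = 2.049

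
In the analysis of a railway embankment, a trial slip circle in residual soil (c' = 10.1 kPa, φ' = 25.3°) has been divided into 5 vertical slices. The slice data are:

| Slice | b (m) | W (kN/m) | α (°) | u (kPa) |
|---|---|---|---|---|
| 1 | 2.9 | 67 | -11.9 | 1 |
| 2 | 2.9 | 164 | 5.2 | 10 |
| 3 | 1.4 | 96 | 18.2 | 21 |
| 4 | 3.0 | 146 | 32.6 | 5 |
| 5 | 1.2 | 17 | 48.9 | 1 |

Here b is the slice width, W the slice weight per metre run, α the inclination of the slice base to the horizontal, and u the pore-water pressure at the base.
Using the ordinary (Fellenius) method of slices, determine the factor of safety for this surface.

Ordinary method of slices: FS = Σ[c'·Δl_i + (W_i cosα_i − u_i·Δl_i)·tanφ'] / Σ W_i sinα_i, with Δl_i = b_i / cosα_i.
Slice 1: Δl = 2.9/cos(-11.9°) = 2.964 m; N'_1 = 67·cos(-11.9°) − 1·2.964 = 62.6; c'Δl = 29.93; W sinα = -13.8
Slice 2: Δl = 2.9/cos5.2° = 2.912 m; N'_2 = 164·cos5.2° − 10·2.912 = 134.2; c'Δl = 29.41; W sinα = 14.9
Slice 3: Δl = 1.4/cos18.2° = 1.474 m; N'_3 = 96·cos18.2° − 21·1.474 = 60.2; c'Δl = 14.88; W sinα = 30.0
Slice 4: Δl = 3.0/cos32.6° = 3.561 m; N'_4 = 146·cos32.6° − 5·3.561 = 105.2; c'Δl = 35.97; W sinα = 78.7
Slice 5: Δl = 1.2/cos48.9° = 1.825 m; N'_5 = 17·cos48.9° − 1·1.825 = 9.3; c'Δl = 18.44; W sinα = 12.8
Σc'Δl = 128.6 kN/m; ΣN' = 371.6 kN/m; ΣW sinα = 122.5 kN/m
Resisting = 128.6 + 371.6·tan25.3° = 128.6 + 175.7 = 304.3 kN/m
FS = 304.3 / 122.5 = 2.484

FS = 2.48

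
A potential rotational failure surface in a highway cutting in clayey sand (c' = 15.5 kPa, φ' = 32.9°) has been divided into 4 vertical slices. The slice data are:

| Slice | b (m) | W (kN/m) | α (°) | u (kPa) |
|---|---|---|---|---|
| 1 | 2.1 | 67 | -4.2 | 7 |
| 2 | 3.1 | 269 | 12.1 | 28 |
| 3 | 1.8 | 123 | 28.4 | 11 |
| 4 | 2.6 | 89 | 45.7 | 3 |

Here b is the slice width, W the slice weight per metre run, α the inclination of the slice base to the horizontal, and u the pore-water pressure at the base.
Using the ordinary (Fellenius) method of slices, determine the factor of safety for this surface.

FS = 2.34

Ordinary method of slices: FS = Σ[c'·Δl_i + (W_i cosα_i − u_i·Δl_i)·tanφ'] / Σ W_i sinα_i, with Δl_i = b_i / cosα_i.
Slice 1: Δl = 2.1/cos(-4.2°) = 2.106 m; N'_1 = 67·cos(-4.2°) − 7·2.106 = 52.1; c'Δl = 32.64; W sinα = -4.9
Slice 2: Δl = 3.1/cos12.1° = 3.170 m; N'_2 = 269·cos12.1° − 28·3.170 = 174.3; c'Δl = 49.14; W sinα = 56.4
Slice 3: Δl = 1.8/cos28.4° = 2.046 m; N'_3 = 123·cos28.4° − 11·2.046 = 85.7; c'Δl = 31.72; W sinα = 58.5
Slice 4: Δl = 2.6/cos45.7° = 3.723 m; N'_4 = 89·cos45.7° − 3·3.723 = 51.0; c'Δl = 57.70; W sinα = 63.7
Σc'Δl = 171.2 kN/m; ΣN' = 363.0 kN/m; ΣW sinα = 173.7 kN/m
Resisting = 171.2 + 363.0·tan32.9° = 171.2 + 234.8 = 406.0 kN/m
FS = 406.0 / 173.7 = 2.338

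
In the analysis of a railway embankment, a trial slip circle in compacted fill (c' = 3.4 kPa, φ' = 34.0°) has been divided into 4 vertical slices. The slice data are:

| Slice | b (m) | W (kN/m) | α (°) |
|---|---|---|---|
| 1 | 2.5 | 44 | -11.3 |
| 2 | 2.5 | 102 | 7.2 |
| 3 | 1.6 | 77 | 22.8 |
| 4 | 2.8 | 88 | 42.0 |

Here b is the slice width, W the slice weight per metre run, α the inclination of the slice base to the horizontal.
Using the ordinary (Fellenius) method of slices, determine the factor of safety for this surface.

FS = 2.43

Ordinary method of slices: FS = Σ[c'·Δl_i + (W_i cosα_i)·tanφ'] / Σ W_i sinα_i, with Δl_i = b_i / cosα_i.
Slice 1: Δl = 2.5/cos(-11.3°) = 2.549 m; N'_1 = 44·cos(-11.3°) = 43.1; c'Δl = 8.67; W sinα = -8.6
Slice 2: Δl = 2.5/cos7.2° = 2.520 m; N'_2 = 102·cos7.2° = 101.2; c'Δl = 8.57; W sinα = 12.8
Slice 3: Δl = 1.6/cos22.8° = 1.736 m; N'_3 = 77·cos22.8° = 71.0; c'Δl = 5.90; W sinα = 29.8
Slice 4: Δl = 2.8/cos42.0° = 3.768 m; N'_4 = 88·cos42.0° = 65.4; c'Δl = 12.81; W sinα = 58.9
Σc'Δl = 35.9 kN/m; ΣN' = 280.7 kN/m; ΣW sinα = 92.9 kN/m
Resisting = 35.9 + 280.7·tan34.0° = 35.9 + 189.4 = 225.3 kN/m
FS = 225.3 / 92.9 = 2.426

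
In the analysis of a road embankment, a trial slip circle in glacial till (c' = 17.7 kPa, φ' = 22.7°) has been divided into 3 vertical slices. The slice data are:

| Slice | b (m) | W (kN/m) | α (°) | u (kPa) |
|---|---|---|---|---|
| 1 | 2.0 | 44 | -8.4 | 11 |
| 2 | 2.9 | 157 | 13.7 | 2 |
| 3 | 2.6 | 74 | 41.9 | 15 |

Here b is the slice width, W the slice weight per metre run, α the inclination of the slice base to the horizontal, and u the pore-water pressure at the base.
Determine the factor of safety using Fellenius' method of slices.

Ordinary method of slices: FS = Σ[c'·Δl_i + (W_i cosα_i − u_i·Δl_i)·tanφ'] / Σ W_i sinα_i, with Δl_i = b_i / cosα_i.
Slice 1: Δl = 2.0/cos(-8.4°) = 2.022 m; N'_1 = 44·cos(-8.4°) − 11·2.022 = 21.3; c'Δl = 35.78; W sinα = -6.4
Slice 2: Δl = 2.9/cos13.7° = 2.985 m; N'_2 = 157·cos13.7° − 2·2.985 = 146.6; c'Δl = 52.83; W sinα = 37.2
Slice 3: Δl = 2.6/cos41.9° = 3.493 m; N'_3 = 74·cos41.9° − 15·3.493 = 2.7; c'Δl = 61.83; W sinα = 49.4
Σc'Δl = 150.4 kN/m; ΣN' = 170.5 kN/m; ΣW sinα = 80.2 kN/m
Resisting = 150.4 + 170.5·tan22.7° = 150.4 + 71.3 = 221.8 kN/m
FS = 221.8 / 80.2 = 2.766

FS = 2.77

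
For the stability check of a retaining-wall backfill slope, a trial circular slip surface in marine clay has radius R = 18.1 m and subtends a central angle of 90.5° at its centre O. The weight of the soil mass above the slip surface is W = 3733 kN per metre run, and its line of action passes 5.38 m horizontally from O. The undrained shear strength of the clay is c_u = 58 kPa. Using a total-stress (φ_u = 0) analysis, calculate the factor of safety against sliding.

FS = 1.49

Taking moments about the centre O, the resisting moment is provided by the undrained shear strength acting along the arc:
Arc length L_a = R·θ = 18.1·(90.5°·π/180) = 18.1·1.5795 = 28.59 m
M_R = c_u·L_a·R = 58·28.59·18.1 = 30013.1 kN·m/m
M_D = W·d = 3733·5.38 = 20083.5 kN·m/m
FS = M_R / M_D = 30013.1 / 20083.5 = 1.494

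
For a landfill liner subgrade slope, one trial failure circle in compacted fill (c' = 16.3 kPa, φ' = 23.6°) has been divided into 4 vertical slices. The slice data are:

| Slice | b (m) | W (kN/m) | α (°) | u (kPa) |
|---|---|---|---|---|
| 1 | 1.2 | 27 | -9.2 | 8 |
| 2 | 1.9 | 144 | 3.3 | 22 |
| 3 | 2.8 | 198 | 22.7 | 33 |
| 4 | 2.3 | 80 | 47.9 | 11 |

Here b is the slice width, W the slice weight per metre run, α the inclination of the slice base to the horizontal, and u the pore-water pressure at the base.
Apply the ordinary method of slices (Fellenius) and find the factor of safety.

Ordinary method of slices: FS = Σ[c'·Δl_i + (W_i cosα_i − u_i·Δl_i)·tanφ'] / Σ W_i sinα_i, with Δl_i = b_i / cosα_i.
Slice 1: Δl = 1.2/cos(-9.2°) = 1.216 m; N'_1 = 27·cos(-9.2°) − 8·1.216 = 16.9; c'Δl = 19.81; W sinα = -4.3
Slice 2: Δl = 1.9/cos3.3° = 1.903 m; N'_2 = 144·cos3.3° − 22·1.903 = 101.9; c'Δl = 31.02; W sinα = 8.3
Slice 3: Δl = 2.8/cos22.7° = 3.035 m; N'_3 = 198·cos22.7° − 33·3.035 = 82.5; c'Δl = 49.47; W sinα = 76.4
Slice 4: Δl = 2.3/cos47.9° = 3.431 m; N'_4 = 80·cos47.9° − 11·3.431 = 15.9; c'Δl = 55.92; W sinα = 59.4
Σc'Δl = 156.2 kN/m; ΣN' = 217.2 kN/m; ΣW sinα = 139.7 kN/m
Resisting = 156.2 + 217.2·tan23.6° = 156.2 + 94.9 = 251.1 kN/m
FS = 251.1 / 139.7 = 1.797

FS = 1.80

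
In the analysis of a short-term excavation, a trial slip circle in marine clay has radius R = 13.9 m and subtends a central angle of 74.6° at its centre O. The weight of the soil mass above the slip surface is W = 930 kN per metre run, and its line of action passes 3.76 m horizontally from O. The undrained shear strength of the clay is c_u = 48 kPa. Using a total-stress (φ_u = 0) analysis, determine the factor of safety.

Taking moments about the centre O, the resisting moment is provided by the undrained shear strength acting along the arc:
Arc length L_a = R·θ = 13.9·(74.6°·π/180) = 13.9·1.3020 = 18.10 m
M_R = c_u·L_a·R = 48·18.10·13.9 = 12075.0 kN·m/m
M_D = W·d = 930·3.76 = 3496.8 kN·m/m
FS = M_R / M_D = 12075.0 / 3496.8 = 3.453

FS = 3.45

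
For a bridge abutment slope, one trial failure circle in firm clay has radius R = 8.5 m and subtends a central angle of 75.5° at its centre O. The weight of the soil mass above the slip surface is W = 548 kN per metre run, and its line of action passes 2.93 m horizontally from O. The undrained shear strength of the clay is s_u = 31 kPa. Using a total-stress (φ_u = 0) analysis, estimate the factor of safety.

FS = 1.84

Taking moments about the centre O, the resisting moment is provided by the undrained shear strength acting along the arc:
Arc length L_a = R·θ = 8.5·(75.5°·π/180) = 8.5·1.3177 = 11.20 m
M_R = s_u·L_a·R = 31·11.20·8.5 = 2951.4 kN·m/m
M_D = W·d = 548·2.93 = 1605.6 kN·m/m
FS = M_R / M_D = 2951.4 / 1605.6 = 1.838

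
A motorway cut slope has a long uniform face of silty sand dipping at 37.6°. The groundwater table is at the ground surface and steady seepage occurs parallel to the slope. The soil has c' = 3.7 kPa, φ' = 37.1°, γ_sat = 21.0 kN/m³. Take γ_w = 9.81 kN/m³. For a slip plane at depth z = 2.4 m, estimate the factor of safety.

FS = 0.68

With seepage parallel to the slope and the water table at the surface, the effective normal stress on the slip plane uses the buoyant unit weight γ' = γ_sat − γ_w while the driving shear stress uses γ_sat:
FS = [c' + γ' z cos²β tanφ'] / [γ_sat z sinβ cosβ]
γ' = 21.0 − 9.81 = 11.19 kN/m³
Numerator = 3.7 + 11.19·2.4·cos²37.6°·tan37.1° = 3.7 + 11.19·2.4·0.6277·0.7563 = 16.450 kPa
Denominator = 21.0·2.4·sin37.6°·cos37.6° = 21.0·2.4·0.6101·0.7923 = 24.364 kPa
FS = 16.450 / 24.364 = 0.675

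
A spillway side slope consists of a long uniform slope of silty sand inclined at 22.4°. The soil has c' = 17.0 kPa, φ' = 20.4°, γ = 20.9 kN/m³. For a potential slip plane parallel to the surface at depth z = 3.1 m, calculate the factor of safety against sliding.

For an infinite slope with a slip plane parallel to the surface (no pore pressure): FS = [c' + γz cos²β tanφ'] / [γz sinβ cosβ].
γz = 20.9·3.1 = 64.79 kN/m²
Numerator = 17.0 + 64.79·cos²22.4°·tan20.4° = 17.0 + 64.79·0.8548·0.3719 = 37.596 kPa
Denominator = 64.79·sin22.4°·cos22.4° = 64.79·0.3811·0.9245 = 22.827 kPa
FS = 37.596 / 22.827 = 1.647

FS = 1.65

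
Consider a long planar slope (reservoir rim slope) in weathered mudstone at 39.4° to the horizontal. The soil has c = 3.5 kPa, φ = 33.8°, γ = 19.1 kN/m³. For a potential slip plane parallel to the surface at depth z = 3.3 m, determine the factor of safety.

For an infinite slope with a slip plane parallel to the surface (no pore pressure): FS = [c + γz cos²β tanφ] / [γz sinβ cosβ].
γz = 19.1·3.3 = 63.03 kN/m²
Numerator = 3.5 + 63.03·cos²39.4°·tan33.8° = 3.5 + 63.03·0.5971·0.6694 = 28.695 kPa
Denominator = 63.03·sin39.4°·cos39.4° = 63.03·0.6347·0.7727 = 30.915 kPa
FS = 28.695 / 30.915 = 0.928

FS = 0.93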